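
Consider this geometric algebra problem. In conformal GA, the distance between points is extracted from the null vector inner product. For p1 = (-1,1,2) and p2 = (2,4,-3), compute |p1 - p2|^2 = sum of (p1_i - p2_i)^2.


p1 - p2 = (-3, -3, 5)
|p1 - p2|^2 = (-3)^2 + (-3)^2 + 5^2
= 9 + 9 + 25
= 43


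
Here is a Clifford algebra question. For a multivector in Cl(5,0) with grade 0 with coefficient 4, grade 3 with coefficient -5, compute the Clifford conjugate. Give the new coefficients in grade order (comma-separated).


Clifford conjugate sign for grade k: (-1)^(k(k+1)/2)
Grade 0: (-1)^(0*1/2) = (-1)^0 = 1, coeff 4 -> 4
Grade 3: (-1)^(3*4/2) = (-1)^6 = 1, coeff -5 -> -5
Conjugated coefficients: 4, -5


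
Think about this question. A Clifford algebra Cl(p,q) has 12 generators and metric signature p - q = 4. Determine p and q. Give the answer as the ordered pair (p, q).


We need p + q = 12 and p - q = 4.
Adding: 2p = 12 + 4 = 16, so p = 8.
Then q = 12 - 8 = 4.
(p, q) = (8, 4)


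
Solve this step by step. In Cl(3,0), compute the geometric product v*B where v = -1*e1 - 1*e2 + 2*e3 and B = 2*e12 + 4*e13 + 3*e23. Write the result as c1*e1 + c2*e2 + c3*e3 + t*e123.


vB has grade-1 (vector) and grade-3 (trivector) parts: vB = (v _| B) + (v ^ B).
Vector part <vB>_1:
  e1: -v2*b12 - v3*b13 = -(-1)*(2) - (2)*(4) = -6
  e2: v1*b12 - v3*b23 = (-1)*(2) - (2)*(3) = -8
  e3: v1*b13 + v2*b23 = (-1)*(4) + (-1)*(3) = -7
Trivector part <vB>_3:
  e123: v1*b23 - v2*b13 + v3*b12 = (-1)*(3) - (-1)*(4) + (2)*(2) = 5
vB = -6*e1 - 8*e2 - 7*e3 + 5*e123


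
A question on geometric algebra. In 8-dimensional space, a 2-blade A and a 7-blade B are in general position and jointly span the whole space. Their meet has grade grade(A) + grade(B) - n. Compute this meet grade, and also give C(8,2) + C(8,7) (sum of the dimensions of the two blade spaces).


Meet grade = grade(A) + grade(B) - n
= 2 + 7 - 8 = 1
C(8,2) = 28
C(8,7) = 8
dim_A + dim_B = 28 + 8 = 36


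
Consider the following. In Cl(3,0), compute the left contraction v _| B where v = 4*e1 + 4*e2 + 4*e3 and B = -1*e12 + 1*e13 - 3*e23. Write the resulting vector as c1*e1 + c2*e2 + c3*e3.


Left contraction v _| B = <vB>_1 (grade-1 part of the geometric product vB).
Using e1_|e12 = e2, e2_|e12 = -e1, e1_|e13 = e3, e3_|e13 = -e1, e2_|e23 = e3, e3_|e23 = -e2:
e1 coeff: -v2*b12 - v3*b13 = -(4)*(-1) - (4)*(1) = 0
e2 coeff: v1*b12 - v3*b23 = (4)*(-1) - (4)*(-3) = 8
e3 coeff: v1*b13 + v2*b23 = (4)*(1) + (4)*(-3) = -8
v _| B = 0*e1 + 8*e2 - 8*e3


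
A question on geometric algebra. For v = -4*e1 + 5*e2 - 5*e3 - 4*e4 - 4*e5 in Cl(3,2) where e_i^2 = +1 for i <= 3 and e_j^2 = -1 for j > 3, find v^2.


v^2 = sum of c_i^2 * e_i^2
Positive signature terms (e_i^2 = +1): (-4)^2 + 5^2 + (-5)^2 = 66
Negative signature terms (e_j^2 = -1): (-4)^2 + (-4)^2 = 32
v^2 = 66 - 32 = 34


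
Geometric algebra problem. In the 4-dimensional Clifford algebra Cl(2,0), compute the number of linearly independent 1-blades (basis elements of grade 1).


Number of grade-k basis blades in Cl(p,q) with n = p + q is C(n, k).
n = 2 + 0 = 2
C(2, 1) = 2! / (1! * 1!)
= 2 / (1 * 1)
= 2


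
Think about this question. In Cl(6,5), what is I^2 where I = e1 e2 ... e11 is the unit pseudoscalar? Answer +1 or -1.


The pseudoscalar I = e1...e_n (product of all n generators) of Cl(p,q) satisfies I^2 = (-1)^(q + n(n-1)/2).
p = 6, q = 5, n = p + q = 11
n(n-1)/2 = 11 * 10 / 2 = 55
Exponent = q + n(n-1)/2 = 5 + 55 = 60
I^2 = (-1)^60 = +1


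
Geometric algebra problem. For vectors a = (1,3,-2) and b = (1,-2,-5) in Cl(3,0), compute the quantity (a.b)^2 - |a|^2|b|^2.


a . b = 1*1 + 3*(-2) + (-2)*(-5)
= 1 + (-6) + 10 = 5
|a|^2 = 1^2 + 3^2 + (-2)^2 = 14
|b|^2 = 1^2 + (-2)^2 + (-5)^2 = 30
(a.b)^2 = 5^2 = 25
|a|^2 * |b|^2 = 14 * 30 = 420
Result = 25 - 420 = -395


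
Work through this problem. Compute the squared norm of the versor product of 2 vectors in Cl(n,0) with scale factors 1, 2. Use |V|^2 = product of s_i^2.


Each vector v_i has |v_i|^2 = s_i^2
Squared scales: 1^2 = 1, 2^2 = 4
|V|^2 = 1 * 4
= 4


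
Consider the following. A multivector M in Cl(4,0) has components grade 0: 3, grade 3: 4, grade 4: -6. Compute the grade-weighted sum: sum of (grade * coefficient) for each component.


Grade-weighted sum = sum of grade_k * coefficient_k
0*3 = 0
3*4 = 12
4*(-6) = -24
Total = 0 + 12 + (-24) = -12


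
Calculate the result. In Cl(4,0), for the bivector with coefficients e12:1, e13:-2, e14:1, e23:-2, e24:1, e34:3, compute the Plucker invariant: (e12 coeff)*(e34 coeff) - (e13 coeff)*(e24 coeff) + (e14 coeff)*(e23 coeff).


Plucker relation: af - be + cd
a*f = 1*3 = 3
b*e = (-2)*1 = -2
c*d = 1*(-2) = -2
af - be + cd = 3 - (-2) + (-2)
= 3


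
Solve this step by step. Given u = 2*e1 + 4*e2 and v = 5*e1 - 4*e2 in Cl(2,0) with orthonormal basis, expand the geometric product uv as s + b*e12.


Expand: (2*e1 + 4*e2)(5*e1 - 4*e2)
= 2*5*e1e1 + 2*(-4)*e1e2 + 4*5*e2e1 + 4*(-4)*e2e2
Using e1^2 = e2^2 = 1, e2e1 = -e1e2:
Scalar part s = 2*5 + 4*(-4) = 10 + (-16) = -6
Bivector part b = 2*(-4) - 4*5 = -8 - 20 = -28
uv = -6 - 28*e12


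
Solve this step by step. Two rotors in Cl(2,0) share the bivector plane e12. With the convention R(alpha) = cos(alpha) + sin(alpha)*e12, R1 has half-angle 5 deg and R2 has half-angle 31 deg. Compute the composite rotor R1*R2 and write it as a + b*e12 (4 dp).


Same-plane rotors commute and their half-angles add:
R1*R2 = cos(a1 + a2) + sin(a1 + a2)*e12.
a1 + a2 = 5 + 31 = 36 deg
cos(36 deg) = 0.8090
sin(36 deg) = 0.5878
R1*R2 = 0.8090 + 0.5878*e12


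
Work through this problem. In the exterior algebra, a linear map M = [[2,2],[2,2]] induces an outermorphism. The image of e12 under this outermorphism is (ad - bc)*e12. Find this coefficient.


The outermorphism of a linear map f sends e1^e2 to f(e1)^f(e2).
f(e1) = 2*e1 + 2*e2
f(e2) = 2*e1 + 2*e2
f(e1) ^ f(e2) = (2*e1 + 2*e2) ^ (2*e1 + 2*e2)
= 2*2*e12 + 2*2*e21
= (4 - 4)*e12
= 0*e12
Coefficient = 0


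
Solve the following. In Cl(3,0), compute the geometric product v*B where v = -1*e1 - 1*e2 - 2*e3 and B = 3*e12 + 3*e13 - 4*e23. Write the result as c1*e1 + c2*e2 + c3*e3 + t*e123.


vB has grade-1 (vector) and grade-3 (trivector) parts: vB = (v _| B) + (v ^ B).
Vector part <vB>_1:
  e1: -v2*b12 - v3*b13 = -(-1)*(3) - (-2)*(3) = 9
  e2: v1*b12 - v3*b23 = (-1)*(3) - (-2)*(-4) = -11
  e3: v1*b13 + v2*b23 = (-1)*(3) + (-1)*(-4) = 1
Trivector part <vB>_3:
  e123: v1*b23 - v2*b13 + v3*b12 = (-1)*(-4) - (-1)*(3) + (-2)*(3) = 1
vB = 9*e1 - 11*e2 + 1*e3 + 1*e123


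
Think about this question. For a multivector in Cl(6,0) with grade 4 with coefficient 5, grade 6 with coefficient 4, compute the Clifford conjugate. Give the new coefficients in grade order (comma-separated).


Clifford conjugate sign for grade k: (-1)^(k(k+1)/2)
Grade 4: (-1)^(4*5/2) = (-1)^10 = 1, coeff 5 -> 5
Grade 6: (-1)^(6*7/2) = (-1)^21 = -1, coeff 4 -> -4
Conjugated coefficients: 5, -4


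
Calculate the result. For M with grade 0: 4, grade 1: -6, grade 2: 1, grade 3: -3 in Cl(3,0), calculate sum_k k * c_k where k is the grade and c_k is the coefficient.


Grade-weighted sum = sum of grade_k * coefficient_k
0*4 = 0
1*(-6) = -6
2*1 = 2
3*(-3) = -9
Total = 0 + (-6) + 2 + (-9) = -13


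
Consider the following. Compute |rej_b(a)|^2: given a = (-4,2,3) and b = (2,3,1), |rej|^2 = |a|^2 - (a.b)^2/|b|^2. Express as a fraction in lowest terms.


|a|^2 = (-4)^2 + 2^2 + 3^2 = 29
|b|^2 = 2^2 + 3^2 + 1^2 = 14
a . b = (-4)*2 + 2*3 + 3*1 = 1
(a.b)^2 = 1^2 = 1
|rej|^2 = 29 - 1/14
= (406 - 1)/14
= 405/14
In lowest terms: 405/14


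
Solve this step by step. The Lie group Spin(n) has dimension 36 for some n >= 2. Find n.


dim Spin(n) = dim so(n) = n(n-1)/2.
Solve n(n-1)/2 = 36, i.e. n^2 - n - 72 = 0.
Discriminant = 1 + 8*36 = 289
n = (1 + sqrt(289))/2 = (1 + 17)/2 = 9


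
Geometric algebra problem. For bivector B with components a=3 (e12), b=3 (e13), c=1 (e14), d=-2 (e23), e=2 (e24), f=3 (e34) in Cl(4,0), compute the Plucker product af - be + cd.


Plucker relation: af - be + cd
a*f = 3*3 = 9
b*e = 3*2 = 6
c*d = 1*(-2) = -2
af - be + cd = 9 - 6 + (-2)
= 1


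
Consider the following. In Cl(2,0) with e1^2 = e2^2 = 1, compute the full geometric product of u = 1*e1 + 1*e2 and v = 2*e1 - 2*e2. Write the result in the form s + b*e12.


Expand: (1*e1 + 1*e2)(2*e1 - 2*e2)
= 1*2*e1e1 + 1*(-2)*e1e2 + 1*2*e2e1 + 1*(-2)*e2e2
Using e1^2 = e2^2 = 1, e2e1 = -e1e2:
Scalar part s = 1*2 + 1*(-2) = 2 + (-2) = 0
Bivector part b = 1*(-2) - 1*2 = -2 - 2 = -4
uv = 0 - 4*e12


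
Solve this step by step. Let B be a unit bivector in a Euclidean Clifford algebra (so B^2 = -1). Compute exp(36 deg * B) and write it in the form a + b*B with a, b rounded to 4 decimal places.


For a unit bivector B with B^2 = -1, the exponential series gives
e^(theta*B) = cos(theta) + sin(theta)*B (the GA analogue of Euler's formula).
theta = 36 degrees = 0.628319 rad
cos(36 deg) = 0.8090
sin(36 deg) = 0.5878
exp(theta*B) = 0.8090 + 0.5878*B


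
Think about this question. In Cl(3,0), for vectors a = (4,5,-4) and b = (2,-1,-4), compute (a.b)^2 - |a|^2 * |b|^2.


a . b = 4*2 + 5*(-1) + (-4)*(-4)
= 8 + (-5) + 16 = 19
|a|^2 = 4^2 + 5^2 + (-4)^2 = 57
|b|^2 = 2^2 + (-1)^2 + (-4)^2 = 21
(a.b)^2 = 19^2 = 361
|a|^2 * |b|^2 = 57 * 21 = 1197
Result = 361 - 1197 = -836


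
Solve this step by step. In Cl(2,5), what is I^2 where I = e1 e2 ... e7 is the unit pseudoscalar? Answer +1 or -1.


The pseudoscalar I = e1...e_n (product of all n generators) of Cl(p,q) satisfies I^2 = (-1)^(q + n(n-1)/2).
p = 2, q = 5, n = p + q = 7
n(n-1)/2 = 7 * 6 / 2 = 21
Exponent = q + n(n-1)/2 = 5 + 21 = 26
I^2 = (-1)^26 = +1


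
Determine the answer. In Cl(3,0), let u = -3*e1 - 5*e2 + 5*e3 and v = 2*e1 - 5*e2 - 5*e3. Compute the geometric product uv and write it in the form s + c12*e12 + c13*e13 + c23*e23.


In Cl(3,0): e_i^2 = 1, e_ie_j = -e_je_i for i != j.
Scalar part = u . v = (-3)*2 + (-5)*(-5) + 5*(-5)
= -6 + 25 + (-25) = -6
e12 coeff = (-3)*(-5) - (-5)*2 = 15 - (-10) = 25
e13 coeff = (-3)*(-5) - 5*2 = 15 - 10 = 5
e23 coeff = (-5)*(-5) - 5*(-5) = 25 - (-25) = 50
uv = -6 + 25*e12 + 5*e13 + 50*e23


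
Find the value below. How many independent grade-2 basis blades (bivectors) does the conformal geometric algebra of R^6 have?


The conformal model of R^6 uses Cl(7,1) with m = 6 + 2 = 8 generators.
Number of grade-2 blades = C(m, 2) = C(8, 2)
= 8*7/2 = 28


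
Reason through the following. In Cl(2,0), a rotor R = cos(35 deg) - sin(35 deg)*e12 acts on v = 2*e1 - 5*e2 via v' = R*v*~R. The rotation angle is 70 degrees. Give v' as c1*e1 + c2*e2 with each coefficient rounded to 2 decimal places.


Rotor R = cos(35deg) - sin(35deg)*e12
Rotation angle theta = 2 * 35 = 70 degrees
v' = R*v*~R rotates v by theta.
cos(70deg) = 0.3420, sin(70deg) = 0.9397
v'_1 = 2*cos(70deg) - (-5)*sin(70deg)
= 2*0.3420 - (-5)*0.9397
= 5.38
v'_2 = 2*sin(70deg) + (-5)*cos(70deg)
= 2*0.9397 + (-5)*0.3420
= 0.17
v' = 5.38*e1 + 0.17*e2


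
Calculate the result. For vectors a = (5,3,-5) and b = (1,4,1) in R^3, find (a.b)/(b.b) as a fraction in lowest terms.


Projection coefficient = (a . b) / (b . b)
a . b = 5*1 + 3*4 + (-5)*1
= 5 + 12 + (-5) = 12
b . b = 1^2 + 4^2 + 1^2
= 1 + 16 + 1 = 18
Coefficient = 12/18
In lowest terms: 2/3


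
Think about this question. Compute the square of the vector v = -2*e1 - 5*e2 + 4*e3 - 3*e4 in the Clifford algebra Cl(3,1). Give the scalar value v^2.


v^2 = sum of c_i^2 * e_i^2
Positive signature terms (e_i^2 = +1): (-2)^2 + (-5)^2 + 4^2 = 45
Negative signature terms (e_j^2 = -1): (-3)^2 = 9
v^2 = 45 - 9 = 36


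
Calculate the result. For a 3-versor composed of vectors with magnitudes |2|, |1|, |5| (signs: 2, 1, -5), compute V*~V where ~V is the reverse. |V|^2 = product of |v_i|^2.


Each vector v_i has |v_i|^2 = s_i^2
Squared scales: 2^2 = 4, 1^2 = 1, (-5)^2 = 25
|V|^2 = 4 * 1 * 25
= 100


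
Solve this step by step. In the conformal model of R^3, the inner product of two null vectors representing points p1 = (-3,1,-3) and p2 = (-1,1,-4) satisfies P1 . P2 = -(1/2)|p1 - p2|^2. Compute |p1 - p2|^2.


p1 - p2 = (-2, 0, 1)
|p1 - p2|^2 = (-2)^2 + 0^2 + 1^2
= 4 + 0 + 1
= 5


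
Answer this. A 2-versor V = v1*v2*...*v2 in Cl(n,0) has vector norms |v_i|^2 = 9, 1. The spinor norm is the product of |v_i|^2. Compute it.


Spinor norm N(V) = |v1|^2 * |v2|^2 * ... * |v2|^2
= 9 * 1
Running product: 9, 9
N(V) = 9


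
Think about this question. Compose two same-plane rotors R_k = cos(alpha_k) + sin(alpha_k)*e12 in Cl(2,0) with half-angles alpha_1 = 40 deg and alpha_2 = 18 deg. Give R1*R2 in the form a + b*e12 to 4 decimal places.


Same-plane rotors commute and their half-angles add:
R1*R2 = cos(a1 + a2) + sin(a1 + a2)*e12.
a1 + a2 = 40 + 18 = 58 deg
cos(58 deg) = 0.5299
sin(58 deg) = 0.8480
R1*R2 = 0.5299 + 0.8480*e12


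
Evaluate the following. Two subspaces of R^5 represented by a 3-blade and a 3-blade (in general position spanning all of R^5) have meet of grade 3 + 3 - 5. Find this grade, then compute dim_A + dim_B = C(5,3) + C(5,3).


Meet grade = grade(A) + grade(B) - n
= 3 + 3 - 5 = 1
C(5,3) = 10
C(5,3) = 10
dim_A + dim_B = 10 + 10 = 20


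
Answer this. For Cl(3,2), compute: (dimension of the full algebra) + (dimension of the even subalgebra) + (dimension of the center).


n = 3 + 2 = 5
Total dim = 2^5 = 32
Even subalgebra dim = 2^4 = 16
n is odd, so center dim = 2
Sum = 32 + 16 + 2 = 50


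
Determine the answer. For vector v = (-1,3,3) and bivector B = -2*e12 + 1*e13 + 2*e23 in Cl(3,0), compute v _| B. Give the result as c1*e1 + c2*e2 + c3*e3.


Left contraction v _| B = <vB>_1 (grade-1 part of the geometric product vB).
Using e1_|e12 = e2, e2_|e12 = -e1, e1_|e13 = e3, e3_|e13 = -e1, e2_|e23 = e3, e3_|e23 = -e2:
e1 coeff: -v2*b12 - v3*b13 = -(3)*(-2) - (3)*(1) = 3
e2 coeff: v1*b12 - v3*b23 = (-1)*(-2) - (3)*(2) = -4
e3 coeff: v1*b13 + v2*b23 = (-1)*(1) + (3)*(2) = 5
v _| B = 3*e1 - 4*e2 + 5*e3


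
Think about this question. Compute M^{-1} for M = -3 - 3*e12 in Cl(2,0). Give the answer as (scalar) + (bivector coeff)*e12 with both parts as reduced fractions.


M = -3 - 3*e12, where e12^2 = -1.
Since M commutes with its reverse ~M = a - b*e12, M * ~M = a^2 - b^2*e12^2 = a^2 + b^2.
So M^{-1} = ~M / (a^2 + b^2) = (a - b*e12)/(a^2 + b^2).
a^2 + b^2 = 9 + 9 = 18
Scalar part = -3/18 = -1/6
Bivector coeff = 3/18 = 1/6
M^{-1} = -1/6 + 1/6*e12


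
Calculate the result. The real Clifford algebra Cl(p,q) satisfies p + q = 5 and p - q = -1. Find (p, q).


We need p + q = 5 and p - q = -1.
Adding: 2p = 5 + (-1) = 4, so p = 2.
Then q = 5 - 2 = 3.
(p, q) = (2, 3)


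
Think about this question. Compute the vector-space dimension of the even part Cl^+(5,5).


Even subalgebra dimension = 2^(n-1)
n = 5 + 5 = 10
2^(10 - 1) = 2^9 = 512
Verification: sum of C(10,k) for even k = 1 + 45 + 210 + 210 + 45 + 1 = 512
Result = 512


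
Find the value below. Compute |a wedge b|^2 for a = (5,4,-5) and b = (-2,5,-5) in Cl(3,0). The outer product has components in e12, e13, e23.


a wedge b = (a1*b2 - a2*b1)*e12 + (a1*b3 - a3*b1)*e13 + (a2*b3 - a3*b2)*e23
e12 coeff: 5*5 - 4*(-2) = 25 - (-8) = 33
e13 coeff: 5*(-5) - (-5)*(-2) = -25 - 10 = -35
e23 coeff: 4*(-5) - (-5)*5 = -20 - (-25) = 5
|a wedge b|^2 = 33^2 + (-35)^2 + 5^2
= 1089 + 1225 + 25
= 2339


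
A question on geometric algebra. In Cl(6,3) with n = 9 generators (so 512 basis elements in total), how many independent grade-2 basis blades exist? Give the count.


Number of grade-k basis blades in Cl(p,q) with n = p + q is C(n, k).
n = 6 + 3 = 9
C(9, 2) = 9! / (2! * 7!)
= 362880 / (2 * 5040)
= 36


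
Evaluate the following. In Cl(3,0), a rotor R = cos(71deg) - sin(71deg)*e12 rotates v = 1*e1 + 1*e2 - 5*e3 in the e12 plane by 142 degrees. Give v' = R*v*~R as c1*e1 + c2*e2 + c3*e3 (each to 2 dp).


Rotor R = cos(71deg) - sin(71deg)*e12
Rotation angle theta = 2 * 71 = 142 degrees in the e12 plane (e1 -> e2).
The component perpendicular to the plane (e3) is invariant: v'_3 = v3 = -5.00
cos(142deg) = -0.7880, sin(142deg) = 0.6157
v'_1 = v1*cos(theta) - v2*sin(theta) = 1*(-0.7880) - 1*0.6157 = -1.40
v'_2 = v1*sin(theta) + v2*cos(theta) = 1*0.6157 + 1*(-0.7880) = -0.17
v' = -1.40*e1 - 0.17*e2 - 5.00*e3


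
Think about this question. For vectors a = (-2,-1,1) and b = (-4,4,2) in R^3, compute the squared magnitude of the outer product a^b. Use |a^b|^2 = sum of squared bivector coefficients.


a wedge b = (a1*b2 - a2*b1)*e12 + (a1*b3 - a3*b1)*e13 + (a2*b3 - a3*b2)*e23
e12 coeff: (-2)*4 - (-1)*(-4) = -8 - 4 = -12
e13 coeff: (-2)*2 - 1*(-4) = -4 - (-4) = 0
e23 coeff: (-1)*2 - 1*4 = -2 - 4 = -6
|a wedge b|^2 = (-12)^2 + 0^2 + (-6)^2
= 144 + 0 + 36
= 180


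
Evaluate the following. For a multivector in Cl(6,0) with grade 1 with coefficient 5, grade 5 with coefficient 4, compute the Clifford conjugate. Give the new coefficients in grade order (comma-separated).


Clifford conjugate sign for grade k: (-1)^(k(k+1)/2)
Grade 1: (-1)^(1*2/2) = (-1)^1 = -1, coeff 5 -> -5
Grade 5: (-1)^(5*6/2) = (-1)^15 = -1, coeff 4 -> -4
Conjugated coefficients: -5, -4


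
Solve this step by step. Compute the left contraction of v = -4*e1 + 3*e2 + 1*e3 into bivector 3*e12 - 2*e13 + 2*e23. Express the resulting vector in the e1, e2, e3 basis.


Left contraction v _| B = <vB>_1 (grade-1 part of the geometric product vB).
Using e1_|e12 = e2, e2_|e12 = -e1, e1_|e13 = e3, e3_|e13 = -e1, e2_|e23 = e3, e3_|e23 = -e2:
e1 coeff: -v2*b12 - v3*b13 = -(3)*(3) - (1)*(-2) = -7
e2 coeff: v1*b12 - v3*b23 = (-4)*(3) - (1)*(2) = -14
e3 coeff: v1*b13 + v2*b23 = (-4)*(-2) + (3)*(2) = 14
v _| B = -7*e1 - 14*e2 + 14*e3


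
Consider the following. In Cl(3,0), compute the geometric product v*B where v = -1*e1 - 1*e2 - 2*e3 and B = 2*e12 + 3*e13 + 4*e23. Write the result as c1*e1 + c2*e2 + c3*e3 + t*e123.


vB has grade-1 (vector) and grade-3 (trivector) parts: vB = (v _| B) + (v ^ B).
Vector part <vB>_1:
  e1: -v2*b12 - v3*b13 = -(-1)*(2) - (-2)*(3) = 8
  e2: v1*b12 - v3*b23 = (-1)*(2) - (-2)*(4) = 6
  e3: v1*b13 + v2*b23 = (-1)*(3) + (-1)*(4) = -7
Trivector part <vB>_3:
  e123: v1*b23 - v2*b13 + v3*b12 = (-1)*(4) - (-1)*(3) + (-2)*(2) = -5
vB = 8*e1 + 6*e2 - 7*e3 - 5*e123


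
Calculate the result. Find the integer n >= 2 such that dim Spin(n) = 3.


dim Spin(n) = dim so(n) = n(n-1)/2.
Solve n(n-1)/2 = 3, i.e. n^2 - n - 6 = 0.
Discriminant = 1 + 8*3 = 25
n = (1 + sqrt(25))/2 = (1 + 5)/2 = 3


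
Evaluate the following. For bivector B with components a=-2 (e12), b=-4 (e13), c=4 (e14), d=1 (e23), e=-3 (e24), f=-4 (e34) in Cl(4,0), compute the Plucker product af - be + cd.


Plucker relation: af - be + cd
a*f = (-2)*(-4) = 8
b*e = (-4)*(-3) = 12
c*d = 4*1 = 4
af - be + cd = 8 - 12 + 4
= 0


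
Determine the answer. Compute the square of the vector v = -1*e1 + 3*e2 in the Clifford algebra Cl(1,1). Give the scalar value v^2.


v^2 = sum of c_i^2 * e_i^2
Positive signature terms (e_i^2 = +1): (-1)^2 = 1
Negative signature terms (e_j^2 = -1): 3^2 = 9
v^2 = 1 - 9 = -8


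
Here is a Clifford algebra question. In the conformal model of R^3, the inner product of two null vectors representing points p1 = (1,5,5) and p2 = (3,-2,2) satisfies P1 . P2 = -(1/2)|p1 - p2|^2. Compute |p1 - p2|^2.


p1 - p2 = (-2, 7, 3)
|p1 - p2|^2 = (-2)^2 + 7^2 + 3^2
= 4 + 49 + 9
= 62


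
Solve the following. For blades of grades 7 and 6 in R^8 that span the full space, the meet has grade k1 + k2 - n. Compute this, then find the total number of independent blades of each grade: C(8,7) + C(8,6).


Meet grade = grade(A) + grade(B) - n
= 7 + 6 - 8 = 5
C(8,7) = 8
C(8,6) = 28
dim_A + dim_B = 8 + 28 = 36


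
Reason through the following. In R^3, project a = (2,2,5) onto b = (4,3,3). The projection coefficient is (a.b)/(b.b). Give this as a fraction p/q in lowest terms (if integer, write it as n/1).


Projection coefficient = (a . b) / (b . b)
a . b = 2*4 + 2*3 + 5*3
= 8 + 6 + 15 = 29
b . b = 4^2 + 3^2 + 3^2
= 16 + 9 + 9 = 34
Coefficient = 29/34
In lowest terms: 29/34


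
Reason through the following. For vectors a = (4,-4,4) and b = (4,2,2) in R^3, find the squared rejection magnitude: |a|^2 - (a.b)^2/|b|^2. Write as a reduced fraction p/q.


|a|^2 = 4^2 + (-4)^2 + 4^2 = 48
|b|^2 = 4^2 + 2^2 + 2^2 = 24
a . b = 4*4 + (-4)*2 + 4*2 = 16
(a.b)^2 = 16^2 = 256
|rej|^2 = 48 - 256/24
= (1152 - 256)/24
= 896/24
In lowest terms: 112/3


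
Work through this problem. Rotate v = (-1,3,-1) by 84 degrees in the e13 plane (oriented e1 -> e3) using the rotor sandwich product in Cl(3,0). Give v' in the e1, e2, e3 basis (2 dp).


Rotor R = cos(42deg) - sin(42deg)*e13
Rotation angle theta = 2 * 42 = 84 degrees in the e13 plane (e1 -> e3).
The component perpendicular to the plane (e2) is invariant: v'_2 = v2 = 3.00
cos(84deg) = 0.1045, sin(84deg) = 0.9945
v'_1 = v1*cos(theta) - v3*sin(theta) = -1*0.1045 - (-1)*0.9945 = 0.89
v'_3 = v1*sin(theta) + v3*cos(theta) = -1*0.9945 + (-1)*0.1045 = -1.10
v' = 0.89*e1 + 3.00*e2 - 1.10*e3


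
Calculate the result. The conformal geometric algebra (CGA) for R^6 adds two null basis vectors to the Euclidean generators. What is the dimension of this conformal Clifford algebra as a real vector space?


The conformal model of R^6 uses Cl(7,1): the 6 Euclidean generators plus two extra orthogonal generators e+ (e+^2 = +1) and e- (e-^2 = -1), from which the null vectors e0, einf are built.
Number of generators m = 6 + 2 = 8.
dim Cl(p,q) = 2^m = 2^8 = 256


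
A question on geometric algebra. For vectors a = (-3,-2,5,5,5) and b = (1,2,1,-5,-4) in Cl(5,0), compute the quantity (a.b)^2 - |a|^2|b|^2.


a . b = (-3)*1 + (-2)*2 + 5*1 + 5*(-5) + 5*(-4)
= -3 + (-4) + 5 + (-25) + (-20) = -47
|a|^2 = (-3)^2 + (-2)^2 + 5^2 + 5^2 + 5^2 = 88
|b|^2 = 1^2 + 2^2 + 1^2 + (-5)^2 + (-4)^2 = 47
(a.b)^2 = (-47)^2 = 2209
|a|^2 * |b|^2 = 88 * 47 = 4136
Result = 2209 - 4136 = -1927


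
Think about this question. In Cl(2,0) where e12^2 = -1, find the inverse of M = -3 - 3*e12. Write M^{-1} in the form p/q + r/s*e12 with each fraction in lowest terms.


M = -3 - 3*e12, where e12^2 = -1.
Since M commutes with its reverse ~M = a - b*e12, M * ~M = a^2 - b^2*e12^2 = a^2 + b^2.
So M^{-1} = ~M / (a^2 + b^2) = (a - b*e12)/(a^2 + b^2).
a^2 + b^2 = 9 + 9 = 18
Scalar part = -3/18 = -1/6
Bivector coeff = 3/18 = 1/6
M^{-1} = -1/6 + 1/6*e12


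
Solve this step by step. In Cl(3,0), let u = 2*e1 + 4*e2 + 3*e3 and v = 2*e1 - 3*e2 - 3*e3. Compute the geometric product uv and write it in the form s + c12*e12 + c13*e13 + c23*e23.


In Cl(3,0): e_i^2 = 1, e_ie_j = -e_je_i for i != j.
Scalar part = u . v = 2*2 + 4*(-3) + 3*(-3)
= 4 + (-12) + (-9) = -17
e12 coeff = 2*(-3) - 4*2 = -6 - 8 = -14
e13 coeff = 2*(-3) - 3*2 = -6 - 6 = -12
e23 coeff = 4*(-3) - 3*(-3) = -12 - (-9) = -3
uv = -17 - 14*e12 - 12*e13 - 3*e23


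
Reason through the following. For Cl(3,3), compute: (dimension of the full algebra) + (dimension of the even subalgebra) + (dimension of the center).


n = 3 + 3 = 6
Total dim = 2^6 = 64
Even subalgebra dim = 2^5 = 32
n is even, so center dim = 1
Sum = 64 + 32 + 1 = 97


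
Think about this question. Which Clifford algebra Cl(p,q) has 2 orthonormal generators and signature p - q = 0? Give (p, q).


We need p + q = 2 and p - q = 0.
Adding: 2p = 2 + 0 = 2, so p = 1.
Then q = 2 - 1 = 1.
(p, q) = (1, 1)


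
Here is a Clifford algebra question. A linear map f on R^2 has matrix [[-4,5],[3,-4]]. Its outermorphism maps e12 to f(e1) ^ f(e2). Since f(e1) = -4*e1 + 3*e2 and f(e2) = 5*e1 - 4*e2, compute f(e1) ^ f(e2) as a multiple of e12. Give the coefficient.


The outermorphism of a linear map f sends e1^e2 to f(e1)^f(e2).
f(e1) = -4*e1 + 3*e2
f(e2) = 5*e1 - 4*e2
f(e1) ^ f(e2) = (-4*e1 + 3*e2) ^ (5*e1 - 4*e2)
= (-4)*(-4)*e12 + 3*5*e21
= (16 - 15)*e12
= 1*e12
Coefficient = 1


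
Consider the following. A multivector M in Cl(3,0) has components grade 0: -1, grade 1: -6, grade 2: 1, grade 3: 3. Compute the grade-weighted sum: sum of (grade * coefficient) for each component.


Grade-weighted sum = sum of grade_k * coefficient_k
0*(-1) = 0
1*(-6) = -6
2*1 = 2
3*3 = 9
Total = 0 + (-6) + 2 + 9 = 5


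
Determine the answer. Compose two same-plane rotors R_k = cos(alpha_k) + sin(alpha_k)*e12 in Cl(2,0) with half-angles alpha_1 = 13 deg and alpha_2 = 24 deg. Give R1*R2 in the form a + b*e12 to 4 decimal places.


Same-plane rotors commute and their half-angles add:
R1*R2 = cos(a1 + a2) + sin(a1 + a2)*e12.
a1 + a2 = 13 + 24 = 37 deg
cos(37 deg) = 0.7986
sin(37 deg) = 0.6018
R1*R2 = 0.7986 + 0.6018*e12


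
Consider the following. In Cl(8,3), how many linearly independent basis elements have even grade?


Even subalgebra dimension = 2^(n-1)
n = 8 + 3 = 11
2^(11 - 1) = 2^10 = 1024
Verification: sum of C(11,k) for even k = 1 + 55 + 330 + 462 + 165 + 11 = 1024
Result = 1024


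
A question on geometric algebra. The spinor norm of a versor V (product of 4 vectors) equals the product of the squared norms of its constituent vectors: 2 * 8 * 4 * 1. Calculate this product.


Spinor norm N(V) = |v1|^2 * |v2|^2 * ... * |v4|^2
= 2 * 8 * 4 * 1
Running product: 2, 16, 64, 64
N(V) = 64


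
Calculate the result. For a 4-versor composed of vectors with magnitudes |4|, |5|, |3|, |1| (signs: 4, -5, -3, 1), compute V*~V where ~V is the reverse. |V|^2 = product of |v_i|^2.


Each vector v_i has |v_i|^2 = s_i^2
Squared scales: 4^2 = 16, (-5)^2 = 25, (-3)^2 = 9, 1^2 = 1
|V|^2 = 16 * 25 * 9 * 1
= 3600


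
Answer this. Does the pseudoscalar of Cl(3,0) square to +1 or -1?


The pseudoscalar I = e1...e_n (product of all n generators) of Cl(p,q) satisfies I^2 = (-1)^(q + n(n-1)/2).
p = 3, q = 0, n = p + q = 3
n(n-1)/2 = 3 * 2 / 2 = 3
Exponent = q + n(n-1)/2 = 0 + 3 = 3
I^2 = (-1)^3 = -1


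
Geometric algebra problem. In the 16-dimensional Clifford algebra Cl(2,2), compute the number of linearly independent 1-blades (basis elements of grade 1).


Number of grade-k basis blades in Cl(p,q) with n = p + q is C(n, k).
n = 2 + 2 = 4
C(4, 1) = 4! / (1! * 3!)
= 24 / (1 * 6)
= 4


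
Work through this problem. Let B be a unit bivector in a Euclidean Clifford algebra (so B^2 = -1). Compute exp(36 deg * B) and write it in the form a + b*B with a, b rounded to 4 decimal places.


For a unit bivector B with B^2 = -1, the exponential series gives
e^(theta*B) = cos(theta) + sin(theta)*B (the GA analogue of Euler's formula).
theta = 36 degrees = 0.628319 rad
cos(36 deg) = 0.8090
sin(36 deg) = 0.5878
exp(theta*B) = 0.8090 + 0.5878*B


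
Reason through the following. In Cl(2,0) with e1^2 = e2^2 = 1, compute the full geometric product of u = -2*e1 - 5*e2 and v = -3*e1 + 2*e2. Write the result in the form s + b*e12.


Expand: (-2*e1 - 5*e2)(-3*e1 + 2*e2)
= (-2)*(-3)*e1e1 + (-2)*2*e1e2 + (-5)*(-3)*e2e1 + (-5)*2*e2e2
Using e1^2 = e2^2 = 1, e2e1 = -e1e2:
Scalar part s = (-2)*(-3) + (-5)*2 = 6 + (-10) = -4
Bivector part b = (-2)*2 - (-5)*(-3) = -4 - 15 = -19
uv = -4 - 19*e12


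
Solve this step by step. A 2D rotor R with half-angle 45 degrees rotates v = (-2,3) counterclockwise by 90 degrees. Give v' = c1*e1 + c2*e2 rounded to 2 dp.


Rotor R = cos(45deg) - sin(45deg)*e12
Rotation angle theta = 2 * 45 = 90 degrees
v' = R*v*~R rotates v by theta.
cos(90deg) = 0.0000, sin(90deg) = 1.0000
v'_1 = -2*cos(90deg) - 3*sin(90deg)
= -2*0.0000 - 3*1.0000
= -3.00
v'_2 = -2*sin(90deg) + 3*cos(90deg)
= -2*1.0000 + 3*0.0000
= -2.00
v' = -3.00*e1 - 2.00*e2


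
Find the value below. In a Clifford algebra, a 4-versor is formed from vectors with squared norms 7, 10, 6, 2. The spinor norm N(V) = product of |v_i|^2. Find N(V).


Spinor norm N(V) = |v1|^2 * |v2|^2 * ... * |v4|^2
= 7 * 10 * 6 * 2
Running product: 7, 70, 420, 840
N(V) = 840


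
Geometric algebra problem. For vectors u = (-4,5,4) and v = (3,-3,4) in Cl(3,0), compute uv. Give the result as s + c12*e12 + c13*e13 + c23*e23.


In Cl(3,0): e_i^2 = 1, e_ie_j = -e_je_i for i != j.
Scalar part = u . v = (-4)*3 + 5*(-3) + 4*4
= -12 + (-15) + 16 = -11
e12 coeff = (-4)*(-3) - 5*3 = 12 - 15 = -3
e13 coeff = (-4)*4 - 4*3 = -16 - 12 = -28
e23 coeff = 5*4 - 4*(-3) = 20 - (-12) = 32
uv = -11 - 3*e12 - 28*e13 + 32*e23


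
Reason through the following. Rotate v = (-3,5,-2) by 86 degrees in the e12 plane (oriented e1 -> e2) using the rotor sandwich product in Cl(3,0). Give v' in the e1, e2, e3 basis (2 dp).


Rotor R = cos(43deg) - sin(43deg)*e12
Rotation angle theta = 2 * 43 = 86 degrees in the e12 plane (e1 -> e2).
The component perpendicular to the plane (e3) is invariant: v'_3 = v3 = -2.00
cos(86deg) = 0.0698, sin(86deg) = 0.9976
v'_1 = v1*cos(theta) - v2*sin(theta) = -3*0.0698 - 5*0.9976 = -5.20
v'_2 = v1*sin(theta) + v2*cos(theta) = -3*0.9976 + 5*0.0698 = -2.64
v' = -5.20*e1 - 2.64*e2 - 2.00*e3


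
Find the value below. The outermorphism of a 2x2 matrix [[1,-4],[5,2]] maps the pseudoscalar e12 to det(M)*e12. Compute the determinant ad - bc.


The outermorphism of a linear map f sends e1^e2 to f(e1)^f(e2).
f(e1) = 1*e1 + 5*e2
f(e2) = -4*e1 + 2*e2
f(e1) ^ f(e2) = (1*e1 + 5*e2) ^ (-4*e1 + 2*e2)
= 1*2*e12 + 5*(-4)*e21
= (2 - (-20))*e12
= 22*e12
Coefficient = 22


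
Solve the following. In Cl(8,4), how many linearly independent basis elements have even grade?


Even subalgebra dimension = 2^(n-1)
n = 8 + 4 = 12
2^(12 - 1) = 2^11 = 2048
Verification: sum of C(12,k) for even k = 1 + 66 + 495 + 924 + 495 + 66 + 1 = 2048
Result = 2048


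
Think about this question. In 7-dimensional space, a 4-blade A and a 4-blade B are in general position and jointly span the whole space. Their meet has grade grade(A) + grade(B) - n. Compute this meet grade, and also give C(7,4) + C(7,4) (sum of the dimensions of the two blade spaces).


Meet grade = grade(A) + grade(B) - n
= 4 + 4 - 7 = 1
C(7,4) = 35
C(7,4) = 35
dim_A + dim_B = 35 + 35 = 70


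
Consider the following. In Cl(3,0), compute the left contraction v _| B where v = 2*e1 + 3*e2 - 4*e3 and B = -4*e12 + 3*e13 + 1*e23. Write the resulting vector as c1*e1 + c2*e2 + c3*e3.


Left contraction v _| B = <vB>_1 (grade-1 part of the geometric product vB).
Using e1_|e12 = e2, e2_|e12 = -e1, e1_|e13 = e3, e3_|e13 = -e1, e2_|e23 = e3, e3_|e23 = -e2:
e1 coeff: -v2*b12 - v3*b13 = -(3)*(-4) - (-4)*(3) = 24
e2 coeff: v1*b12 - v3*b23 = (2)*(-4) - (-4)*(1) = -4
e3 coeff: v1*b13 + v2*b23 = (2)*(3) + (3)*(1) = 9
v _| B = 24*e1 - 4*e2 + 9*e3


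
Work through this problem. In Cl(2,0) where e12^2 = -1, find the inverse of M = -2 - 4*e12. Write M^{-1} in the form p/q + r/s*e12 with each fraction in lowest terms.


M = -2 - 4*e12, where e12^2 = -1.
Since M commutes with its reverse ~M = a - b*e12, M * ~M = a^2 - b^2*e12^2 = a^2 + b^2.
So M^{-1} = ~M / (a^2 + b^2) = (a - b*e12)/(a^2 + b^2).
a^2 + b^2 = 4 + 16 = 20
Scalar part = -2/20 = -1/10
Bivector coeff = 4/20 = 1/5
M^{-1} = -1/10 + 1/5*e12


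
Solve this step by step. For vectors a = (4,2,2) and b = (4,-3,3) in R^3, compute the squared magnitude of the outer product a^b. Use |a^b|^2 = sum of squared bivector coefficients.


a wedge b = (a1*b2 - a2*b1)*e12 + (a1*b3 - a3*b1)*e13 + (a2*b3 - a3*b2)*e23
e12 coeff: 4*(-3) - 2*4 = -12 - 8 = -20
e13 coeff: 4*3 - 2*4 = 12 - 8 = 4
e23 coeff: 2*3 - 2*(-3) = 6 - (-6) = 12
|a wedge b|^2 = (-20)^2 + 4^2 + 12^2
= 400 + 16 + 144
= 560


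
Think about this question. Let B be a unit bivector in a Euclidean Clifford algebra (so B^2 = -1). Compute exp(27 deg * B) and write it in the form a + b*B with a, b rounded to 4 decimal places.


For a unit bivector B with B^2 = -1, the exponential series gives
e^(theta*B) = cos(theta) + sin(theta)*B (the GA analogue of Euler's formula).
theta = 27 degrees = 0.471239 rad
cos(27 deg) = 0.8910
sin(27 deg) = 0.4540
exp(theta*B) = 0.8910 + 0.4540*B


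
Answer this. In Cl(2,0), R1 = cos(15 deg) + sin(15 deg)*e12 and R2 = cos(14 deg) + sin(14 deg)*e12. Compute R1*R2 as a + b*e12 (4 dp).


Same-plane rotors commute and their half-angles add:
R1*R2 = cos(a1 + a2) + sin(a1 + a2)*e12.
a1 + a2 = 15 + 14 = 29 deg
cos(29 deg) = 0.8746
sin(29 deg) = 0.4848
R1*R2 = 0.8746 + 0.4848*e12


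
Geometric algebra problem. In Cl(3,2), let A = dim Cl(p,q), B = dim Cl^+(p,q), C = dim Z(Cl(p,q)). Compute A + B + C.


n = 3 + 2 = 5
Total dim = 2^5 = 32
Even subalgebra dim = 2^4 = 16
n is odd, so center dim = 2
Sum = 32 + 16 + 2 = 50


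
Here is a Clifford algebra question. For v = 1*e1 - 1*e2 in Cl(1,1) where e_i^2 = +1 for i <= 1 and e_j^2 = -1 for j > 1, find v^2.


v^2 = sum of c_i^2 * e_i^2
Positive signature terms (e_i^2 = +1): 1^2 = 1
Negative signature terms (e_j^2 = -1): (-1)^2 = 1
v^2 = 1 - 1 = 0


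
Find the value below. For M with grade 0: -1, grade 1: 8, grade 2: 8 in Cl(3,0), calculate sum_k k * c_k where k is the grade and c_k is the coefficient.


Grade-weighted sum = sum of grade_k * coefficient_k
0*(-1) = 0
1*8 = 8
2*8 = 16
Total = 0 + 8 + 16 = 24


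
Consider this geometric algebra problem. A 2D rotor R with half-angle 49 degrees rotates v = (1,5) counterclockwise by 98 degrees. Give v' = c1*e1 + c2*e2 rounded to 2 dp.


Rotor R = cos(49deg) - sin(49deg)*e12
Rotation angle theta = 2 * 49 = 98 degrees
v' = R*v*~R rotates v by theta.
cos(98deg) = -0.1392, sin(98deg) = 0.9903
v'_1 = 1*cos(98deg) - 5*sin(98deg)
= 1*(-0.1392) - 5*0.9903
= -5.09
v'_2 = 1*sin(98deg) + 5*cos(98deg)
= 1*0.9903 + 5*(-0.1392)
= 0.29
v' = -5.09*e1 + 0.29*e2


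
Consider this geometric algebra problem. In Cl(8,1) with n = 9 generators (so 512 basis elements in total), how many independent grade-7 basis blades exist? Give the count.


Number of grade-k basis blades in Cl(p,q) with n = p + q is C(n, k).
n = 8 + 1 = 9
C(9, 7) = 9! / (7! * 2!)
= 362880 / (5040 * 2)
= 36


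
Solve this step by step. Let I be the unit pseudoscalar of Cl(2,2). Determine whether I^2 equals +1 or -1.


The pseudoscalar I = e1...e_n (product of all n generators) of Cl(p,q) satisfies I^2 = (-1)^(q + n(n-1)/2).
p = 2, q = 2, n = p + q = 4
n(n-1)/2 = 4 * 3 / 2 = 6
Exponent = q + n(n-1)/2 = 2 + 6 = 8
I^2 = (-1)^8 = +1


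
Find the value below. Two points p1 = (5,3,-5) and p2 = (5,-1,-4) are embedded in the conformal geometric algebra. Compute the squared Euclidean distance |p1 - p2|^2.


p1 - p2 = (0, 4, -1)
|p1 - p2|^2 = 0^2 + 4^2 + (-1)^2
= 0 + 16 + 1
= 17


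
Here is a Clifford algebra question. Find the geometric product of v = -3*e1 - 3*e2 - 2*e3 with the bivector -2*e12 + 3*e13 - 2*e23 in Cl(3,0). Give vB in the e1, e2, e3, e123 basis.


vB has grade-1 (vector) and grade-3 (trivector) parts: vB = (v _| B) + (v ^ B).
Vector part <vB>_1:
  e1: -v2*b12 - v3*b13 = -(-3)*(-2) - (-2)*(3) = 0
  e2: v1*b12 - v3*b23 = (-3)*(-2) - (-2)*(-2) = 2
  e3: v1*b13 + v2*b23 = (-3)*(3) + (-3)*(-2) = -3
Trivector part <vB>_3:
  e123: v1*b23 - v2*b13 + v3*b12 = (-3)*(-2) - (-3)*(3) + (-2)*(-2) = 19
vB = 0*e1 + 2*e2 - 3*e3 + 19*e123


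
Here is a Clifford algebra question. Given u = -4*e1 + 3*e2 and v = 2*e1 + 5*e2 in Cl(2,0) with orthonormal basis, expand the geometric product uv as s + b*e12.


Expand: (-4*e1 + 3*e2)(2*e1 + 5*e2)
= (-4)*2*e1e1 + (-4)*5*e1e2 + 3*2*e2e1 + 3*5*e2e2
Using e1^2 = e2^2 = 1, e2e1 = -e1e2:
Scalar part s = (-4)*2 + 3*5 = -8 + 15 = 7
Bivector part b = (-4)*5 - 3*2 = -20 - 6 = -26
uv = 7 - 26*e12


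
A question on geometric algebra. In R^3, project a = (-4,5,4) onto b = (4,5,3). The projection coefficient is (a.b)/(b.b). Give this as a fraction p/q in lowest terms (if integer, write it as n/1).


Projection coefficient = (a . b) / (b . b)
a . b = (-4)*4 + 5*5 + 4*3
= -16 + 25 + 12 = 21
b . b = 4^2 + 5^2 + 3^2
= 16 + 25 + 9 = 50
Coefficient = 21/50
In lowest terms: 21/50


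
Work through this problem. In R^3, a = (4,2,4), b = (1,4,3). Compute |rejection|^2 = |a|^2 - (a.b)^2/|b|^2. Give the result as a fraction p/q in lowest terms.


|a|^2 = 4^2 + 2^2 + 4^2 = 36
|b|^2 = 1^2 + 4^2 + 3^2 = 26
a . b = 4*1 + 2*4 + 4*3 = 24
(a.b)^2 = 24^2 = 576
|rej|^2 = 36 - 576/26
= (936 - 576)/26
= 360/26
In lowest terms: 180/13


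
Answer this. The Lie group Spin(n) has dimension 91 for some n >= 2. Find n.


dim Spin(n) = dim so(n) = n(n-1)/2.
Solve n(n-1)/2 = 91, i.e. n^2 - n - 182 = 0.
Discriminant = 1 + 8*91 = 729
n = (1 + sqrt(729))/2 = (1 + 27)/2 = 14


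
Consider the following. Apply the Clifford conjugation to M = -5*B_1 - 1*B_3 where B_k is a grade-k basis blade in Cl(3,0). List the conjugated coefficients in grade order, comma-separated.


Clifford conjugate sign for grade k: (-1)^(k(k+1)/2)
Grade 1: (-1)^(1*2/2) = (-1)^1 = -1, coeff -5 -> 5
Grade 3: (-1)^(3*4/2) = (-1)^6 = 1, coeff -1 -> -1
Conjugated coefficients: 5, -1


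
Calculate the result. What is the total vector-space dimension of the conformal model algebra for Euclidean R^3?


The conformal model of R^3 uses Cl(4,1): the 3 Euclidean generators plus two extra orthogonal generators e+ (e+^2 = +1) and e- (e-^2 = -1), from which the null vectors e0, einf are built.
Number of generators m = 3 + 2 = 5.
dim Cl(p,q) = 2^m = 2^5 = 32


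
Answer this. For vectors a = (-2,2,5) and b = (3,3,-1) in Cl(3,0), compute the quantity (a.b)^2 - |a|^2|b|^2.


a . b = (-2)*3 + 2*3 + 5*(-1)
= -6 + 6 + (-5) = -5
|a|^2 = (-2)^2 + 2^2 + 5^2 = 33
|b|^2 = 3^2 + 3^2 + (-1)^2 = 19
(a.b)^2 = (-5)^2 = 25
|a|^2 * |b|^2 = 33 * 19 = 627
Result = 25 - 627 = -602


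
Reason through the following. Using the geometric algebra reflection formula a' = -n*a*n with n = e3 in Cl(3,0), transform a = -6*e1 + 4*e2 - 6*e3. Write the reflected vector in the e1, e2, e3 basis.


Reflection formula: a' = -n*a*n, with n = e3 (unit vector, n^2 = 1).
For reflection through hyperplane perp to e3:
The component along e3 flips sign, others stay.
a = (-6, 4, -6)
a' = (-6, 4, 6)
a' = -6*e1 + 4*e2 + 6*e3


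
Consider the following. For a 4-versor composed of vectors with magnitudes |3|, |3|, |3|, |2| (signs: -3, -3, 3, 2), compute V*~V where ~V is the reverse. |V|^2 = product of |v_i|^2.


Each vector v_i has |v_i|^2 = s_i^2
Squared scales: (-3)^2 = 9, (-3)^2 = 9, 3^2 = 9, 2^2 = 4
|V|^2 = 9 * 9 * 9 * 4
= 2916


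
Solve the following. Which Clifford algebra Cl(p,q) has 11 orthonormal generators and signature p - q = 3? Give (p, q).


We need p + q = 11 and p - q = 3.
Adding: 2p = 11 + 3 = 14, so p = 7.
Then q = 11 - 7 = 4.
(p, q) = (7, 4)


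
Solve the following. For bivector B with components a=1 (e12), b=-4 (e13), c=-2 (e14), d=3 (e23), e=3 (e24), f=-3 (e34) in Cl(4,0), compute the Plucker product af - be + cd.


Plucker relation: af - be + cd
a*f = 1*(-3) = -3
b*e = (-4)*3 = -12
c*d = (-2)*3 = -6
af - be + cd = -3 - (-12) + (-6)
= 3


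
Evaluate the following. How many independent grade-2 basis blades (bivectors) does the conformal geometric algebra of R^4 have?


The conformal model of R^4 uses Cl(5,1) with m = 4 + 2 = 6 generators.
Number of grade-2 blades = C(m, 2) = C(6, 2)
= 6*5/2 = 15


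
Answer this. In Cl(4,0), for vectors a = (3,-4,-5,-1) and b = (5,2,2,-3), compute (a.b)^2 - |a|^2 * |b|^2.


a . b = 3*5 + (-4)*2 + (-5)*2 + (-1)*(-3)
= 15 + (-8) + (-10) + 3 = 0
|a|^2 = 3^2 + (-4)^2 + (-5)^2 + (-1)^2 = 51
|b|^2 = 5^2 + 2^2 + 2^2 + (-3)^2 = 42
(a.b)^2 = 0^2 = 0
|a|^2 * |b|^2 = 51 * 42 = 2142
Result = 0 - 2142 = -2142


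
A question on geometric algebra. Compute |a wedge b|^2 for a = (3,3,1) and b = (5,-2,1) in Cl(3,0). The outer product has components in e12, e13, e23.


a wedge b = (a1*b2 - a2*b1)*e12 + (a1*b3 - a3*b1)*e13 + (a2*b3 - a3*b2)*e23
e12 coeff: 3*(-2) - 3*5 = -6 - 15 = -21
e13 coeff: 3*1 - 1*5 = 3 - 5 = -2
e23 coeff: 3*1 - 1*(-2) = 3 - (-2) = 5
|a wedge b|^2 = (-21)^2 + (-2)^2 + 5^2
= 441 + 4 + 25
= 470


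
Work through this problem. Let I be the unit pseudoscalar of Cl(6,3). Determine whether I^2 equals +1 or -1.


The pseudoscalar I = e1...e_n (product of all n generators) of Cl(p,q) satisfies I^2 = (-1)^(q + n(n-1)/2).
p = 6, q = 3, n = p + q = 9
n(n-1)/2 = 9 * 8 / 2 = 36
Exponent = q + n(n-1)/2 = 3 + 36 = 39
I^2 = (-1)^39 = -1
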